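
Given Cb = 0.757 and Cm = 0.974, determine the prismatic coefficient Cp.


Formula: Cp = Cb / Cm
Substituting: Cp = 0.757 / 0.974
Result: Cp ≈ 0.77721 (5 s.f.)

0.77721


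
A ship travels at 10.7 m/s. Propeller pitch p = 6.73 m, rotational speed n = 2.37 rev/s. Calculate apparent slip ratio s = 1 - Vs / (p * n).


Formula: s = 1 - Vs / (p * n)
Step 1 — p * n = 6.73 * 2.37 = 15.9501
Step 2 — Vs / (p*n) = 10.7 / 15.9501 = 0.670842 (6 d.p.)
Step 3 — s = 1 - 0.670842 = 0.329158

0.329158


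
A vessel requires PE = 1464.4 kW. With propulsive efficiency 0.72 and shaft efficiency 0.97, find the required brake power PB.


Formula: PB = PE / (eta_D * eta_S)
Step 1 — combined efficiency = eta_D * eta_S = 0.72 * 0.97 = 0.6984
Step 2 — PB = 1464.4 / 0.6984 ≈ 2096.8 kW (5 s.f.)

2096.8 kW


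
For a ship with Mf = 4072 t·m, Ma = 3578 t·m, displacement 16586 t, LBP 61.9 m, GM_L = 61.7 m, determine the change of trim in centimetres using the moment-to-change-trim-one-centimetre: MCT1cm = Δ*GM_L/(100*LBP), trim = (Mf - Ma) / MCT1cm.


Formula: net trimming moment = Mf - Ma; MCT1cm = Δ*GM_L/(100*LBP); trim = net moment / MCT1cm
Step 1 — net trimming moment = 4072 - 3578 = 494 t·m
Step 2 — MCT1cm = 16586 * 61.7 / (100 * 61.9) = 165.3241 t·m/cm
Step 3 — trim = 494 / 165.3241 ≈ 2.9881 cm (5 s.f.)

2.9881 cm


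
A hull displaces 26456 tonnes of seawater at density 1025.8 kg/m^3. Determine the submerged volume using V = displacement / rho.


Formula: V = mass / rho
Step 1 — convert tonnes to kg: 26456 t * 1000 = 26456000 kg
Step 2 — V = 26456000 / 1025.8 ≈ 25791 m^3 (5 s.f.)

25791 m^3


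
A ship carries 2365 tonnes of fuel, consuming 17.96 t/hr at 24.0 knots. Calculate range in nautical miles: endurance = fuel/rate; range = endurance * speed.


Formula: endurance = fuel / rate; range = endurance * speed
Step 1 — endurance = 2365 / 17.96 = 131.6815 hours
Step 2 — range = 131.6815 * 24.0 ≈ 3160.4 nautical miles (5 s.f.)

3160.4 NM


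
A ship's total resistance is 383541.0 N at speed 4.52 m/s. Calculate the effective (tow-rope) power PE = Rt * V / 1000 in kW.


Formula: PE = Rt * V / 1000 (kW)
Step 1 — PE (W) = 383541.0 * 4.52 = 1733605.32 W
Step 2 — PE (kW) = 1733605.32 / 1000 ≈ 1733.6 kW (5 s.f.)

1733.6 kW


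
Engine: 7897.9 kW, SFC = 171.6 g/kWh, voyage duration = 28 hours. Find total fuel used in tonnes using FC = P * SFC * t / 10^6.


Formula: FC (tonnes) = P * SFC * t / 1,000,000
Step 1 — P * SFC * t = 7897.9 * 171.6 * 28 = 37947829.92 g
Step 2 — FC (tonnes) = 37947829.92 / 1,000,000 ≈ 37.948 tonnes (5 s.f.)

37.948 tonnes


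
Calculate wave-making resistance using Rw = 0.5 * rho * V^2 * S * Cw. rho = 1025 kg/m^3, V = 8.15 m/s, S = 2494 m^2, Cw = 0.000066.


Formula: Rw = 0.5 * rho * V^2 * S * Cw
Step 1 — V^2 = 8.15^2 = 66.4225
Step 2 — 0.5 * rho * V^2 = 0.5 * 1025 * 66.4225 = 34041.53125
Step 3 — Rw = 34041.53125 * 2494 * 0.000066 ≈ 5603.4 N (5 s.f.)

5603.4 N


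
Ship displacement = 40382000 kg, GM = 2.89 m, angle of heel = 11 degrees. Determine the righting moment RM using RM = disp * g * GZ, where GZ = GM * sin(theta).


Formula: GZ = GM * sin(theta); RM = disp * g * GZ
Step 1 — GZ = 2.89 * sin(11°) = 2.89 * 0.190809 = 0.551438 m
Step 2 — RM = 40382000 * 9.81 * 0.551438 ≈ 218450000 N·m (5 s.f.)

218450000 N·m


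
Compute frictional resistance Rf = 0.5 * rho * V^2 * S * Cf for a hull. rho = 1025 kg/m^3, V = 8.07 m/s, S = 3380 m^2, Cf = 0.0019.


Formula: Rf = 0.5 * rho * V^2 * S * Cf
Step 1 — V^2 = 8.07^2 = 65.1249
Step 2 — 0.5 * rho * V^2 = 0.5 * 1025 * 65.1249 = 33376.51125
Step 3 — Rf = 33376.51125 * 3380 * 0.0019 ≈ 214340 N (5 s.f.)

214340 N


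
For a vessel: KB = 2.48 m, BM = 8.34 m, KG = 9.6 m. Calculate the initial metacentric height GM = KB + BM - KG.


Formula: GM = KB + BM - KG
Step 1 — KM = KB + BM = 2.48 + 8.34 = 10.82 m
Step 2 — GM = KM - KG = 10.82 - 9.6 = 1.22 m

1.22 m


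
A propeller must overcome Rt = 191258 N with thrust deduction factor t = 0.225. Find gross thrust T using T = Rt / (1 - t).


Formula: T = Rt / (1 - t)
Step 1 — (1 - t) = 1 - 0.225 = 0.775
Step 2 — T = 191258 / 0.775 ≈ 246780 N (5 s.f.)

246780 N


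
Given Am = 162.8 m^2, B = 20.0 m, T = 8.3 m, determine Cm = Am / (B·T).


Formula: Cm = Am / (B * T)
Step 1 — B * T = 20.0 * 8.3 = 166.0 m^2
Step 2 — Cm = 162.8 / 166.0 ≈ 0.98072 (5 s.f.)

0.98072


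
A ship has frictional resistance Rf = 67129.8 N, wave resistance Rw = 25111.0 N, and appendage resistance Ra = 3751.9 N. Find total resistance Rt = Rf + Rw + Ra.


Formula: Rt = Rf + Rw + Ra
Substituting: Rt = 67129.8 + 25111.0 + 3751.9
Result: Rt = 95992.7 N

95992.7 N


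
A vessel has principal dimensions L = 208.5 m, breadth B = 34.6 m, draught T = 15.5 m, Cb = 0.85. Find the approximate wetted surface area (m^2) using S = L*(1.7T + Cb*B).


Formula: S = 1.7*L*T + V/T with V = Cb*L*B*T, i.e. S = L * (1.7*T + Cb*B)
Step 1 — 1.7*T = 1.7 * 15.5 = 26.35 m
Step 2 — Cb*B = 0.85 * 34.6 = 29.41 m
Step 3 — 1.7*T + Cb*B = 26.35 + 29.41 = 55.76 m
Step 4 — S = 208.5 * 55.76 ≈ 11626 m^2 (5 s.f.)

11626 m^2


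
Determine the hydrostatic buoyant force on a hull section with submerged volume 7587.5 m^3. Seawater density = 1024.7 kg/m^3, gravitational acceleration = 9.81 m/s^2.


Formula: Fb = rho * g * V
Substituting: Fb = 1024.7 * 9.81 * 7587.5
Intermediate: 1024.7 * 9.81 = 10052.307
Result: Fb = 10052.307 * 7587.5 ≈ 76272000 N (5 s.f.)

76272000 N


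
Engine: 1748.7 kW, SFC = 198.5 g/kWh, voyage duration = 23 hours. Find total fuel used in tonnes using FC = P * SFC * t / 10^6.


Formula: FC (tonnes) = P * SFC * t / 1,000,000
Step 1 — P * SFC * t = 1748.7 * 198.5 * 23 = 7983689.85 g
Step 2 — FC (tonnes) = 7983689.85 / 1,000,000 ≈ 7.9837 tonnes (5 s.f.)

7.9837 tonnes


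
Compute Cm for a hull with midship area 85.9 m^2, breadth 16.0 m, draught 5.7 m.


Formula: Cm = Am / (B * T)
Step 1 — B * T = 16.0 * 5.7 = 91.2 m^2
Step 2 — Cm = 85.9 / 91.2 ≈ 0.94189 (5 s.f.)

0.94189


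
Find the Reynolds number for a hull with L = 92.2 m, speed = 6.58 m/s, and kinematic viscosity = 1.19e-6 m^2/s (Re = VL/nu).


Formula: Re = V * L / nu
Step 1 — V * L = 6.58 * 92.2 = 606.676 m^2/s
Step 2 — Re = 606.676 / 1.19e-6 = 5.10e+08

5.10e+08


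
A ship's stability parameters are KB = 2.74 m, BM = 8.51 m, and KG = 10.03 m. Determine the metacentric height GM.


Formula: GM = KB + BM - KG
Step 1 — KM = KB + BM = 2.74 + 8.51 = 11.25 m
Step 2 — GM = KM - KG = 11.25 - 10.03 = 1.22 m

1.22 m


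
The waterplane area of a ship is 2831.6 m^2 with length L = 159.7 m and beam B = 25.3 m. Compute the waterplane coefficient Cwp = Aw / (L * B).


Formula: Cwp = Aw / (L * B)
Step 1 — L * B = 159.7 * 25.3 = 4040.41 m^2
Step 2 — Cwp = 2831.6 / 4040.41 ≈ 0.70082 (5 s.f.)

0.70082


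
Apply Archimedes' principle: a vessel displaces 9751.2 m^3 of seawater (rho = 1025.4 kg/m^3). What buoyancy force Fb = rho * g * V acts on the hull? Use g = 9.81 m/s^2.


Formula: Fb = rho * g * V
Substituting: Fb = 1025.4 * 9.81 * 9751.2
Intermediate: 1025.4 * 9.81 = 10059.174
Result: Fb = 10059.174 * 9751.2 ≈ 98089000 N (5 s.f.)

98089000 N


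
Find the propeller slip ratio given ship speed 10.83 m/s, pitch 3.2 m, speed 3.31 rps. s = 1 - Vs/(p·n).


Formula: s = 1 - Vs / (p * n)
Step 1 — p * n = 3.2 * 3.31 = 10.592
Step 2 — Vs / (p*n) = 10.83 / 10.592 = 1.02247 (6 d.p.)
Step 3 — s = 1 - 1.02247 = -0.02247

-0.02247


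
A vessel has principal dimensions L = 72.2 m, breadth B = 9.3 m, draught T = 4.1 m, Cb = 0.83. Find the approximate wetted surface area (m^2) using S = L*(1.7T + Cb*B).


Formula: S = 1.7*L*T + V/T with V = Cb*L*B*T, i.e. S = L * (1.7*T + Cb*B)
Step 1 — 1.7*T = 1.7 * 4.1 = 6.97 m
Step 2 — Cb*B = 0.83 * 9.3 = 7.719 m
Step 3 — 1.7*T + Cb*B = 6.97 + 7.719 = 14.689 m
Step 4 — S = 72.2 * 14.689 ≈ 1060.5 m^2 (5 s.f.)

1060.5 m^2


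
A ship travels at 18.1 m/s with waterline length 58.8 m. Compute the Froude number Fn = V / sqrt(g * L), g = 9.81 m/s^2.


Formula: Fn = V / sqrt(g * L)
Step 1 — g * L = 9.81 * 58.8 = 576.828
Step 2 — sqrt(g * L) = sqrt(576.828) = 24.017244
Step 3 — Fn = 18.1 / 24.017244 ≈ 0.75363 (5 s.f.)

0.75363


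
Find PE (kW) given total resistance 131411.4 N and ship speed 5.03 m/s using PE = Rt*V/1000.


Formula: PE = Rt * V / 1000 (kW)
Step 1 — PE (W) = 131411.4 * 5.03 = 660999.342 W
Step 2 — PE (kW) = 660999.342 / 1000 ≈ 661.00 kW (5 s.f.)

661.00 kW


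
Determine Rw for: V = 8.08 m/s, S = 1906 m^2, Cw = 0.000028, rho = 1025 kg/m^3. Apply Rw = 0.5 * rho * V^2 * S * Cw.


Formula: Rw = 0.5 * rho * V^2 * S * Cw
Step 1 — V^2 = 8.08^2 = 65.2864
Step 2 — 0.5 * rho * V^2 = 0.5 * 1025 * 65.2864 = 33459.28
Step 3 — Rw = 33459.28 * 1906 * 0.000028 ≈ 1785.7 N (5 s.f.)

1785.7 N


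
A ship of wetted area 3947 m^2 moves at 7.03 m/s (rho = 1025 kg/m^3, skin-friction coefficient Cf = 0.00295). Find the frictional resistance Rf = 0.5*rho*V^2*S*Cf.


Formula: Rf = 0.5 * rho * V^2 * S * Cf
Step 1 — V^2 = 7.03^2 = 49.4209
Step 2 — 0.5 * rho * V^2 = 0.5 * 1025 * 49.4209 = 25328.21125
Step 3 — Rf = 25328.21125 * 3947 * 0.00295 ≈ 294910 N (5 s.f.)

294910 N


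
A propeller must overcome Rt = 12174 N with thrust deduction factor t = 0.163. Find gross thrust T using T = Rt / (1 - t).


Formula: T = Rt / (1 - t)
Step 1 — (1 - t) = 1 - 0.163 = 0.837
Step 2 — T = 12174 / 0.837 ≈ 14545 N (5 s.f.)

14545 N


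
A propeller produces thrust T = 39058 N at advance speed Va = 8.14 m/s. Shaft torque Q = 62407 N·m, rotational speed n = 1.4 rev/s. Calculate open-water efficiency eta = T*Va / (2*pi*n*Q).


Formula: eta = T * Va / (2 * pi * n * Q)
Step 1 — numerator = T * Va = 39058 * 8.14 = 317932.12
Step 2 — 2 * pi * n = 2 * pi * 1.4 = 8.796459
Step 3 — denominator = 8.796459 * 62407 = 548960.62
Step 4 — eta = 317932.12 / 548960.62 ≈ 0.57915 (5 s.f.)

0.57915


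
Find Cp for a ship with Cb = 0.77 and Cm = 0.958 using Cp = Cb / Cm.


Formula: Cp = Cb / Cm
Substituting: Cp = 0.77 / 0.958
Result: Cp ≈ 0.80376 (5 s.f.)

0.80376


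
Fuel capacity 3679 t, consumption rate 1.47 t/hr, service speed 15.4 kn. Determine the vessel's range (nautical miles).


Formula: endurance = fuel / rate; range = endurance * speed
Step 1 — endurance = 3679 / 1.47 = 2502.7211 hours
Step 2 — range = 2502.7211 * 15.4 ≈ 38542 nautical miles (5 s.f.)

38542 NM


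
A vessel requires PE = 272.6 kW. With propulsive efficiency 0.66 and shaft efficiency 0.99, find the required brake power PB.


Formula: PB = PE / (eta_D * eta_S)
Step 1 — combined efficiency = eta_D * eta_S = 0.66 * 0.99 = 0.6534
Step 2 — PB = 272.6 / 0.6534 ≈ 417.20 kW (5 s.f.)

417.20 kW


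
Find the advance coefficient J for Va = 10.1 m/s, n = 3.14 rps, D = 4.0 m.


Formula: J = Va / (n * D)
Step 1 — n * D = 3.14 * 4.0 = 12.56
Step 2 — J = 10.1 / 12.56 ≈ 0.80414 (5 s.f.)

0.80414


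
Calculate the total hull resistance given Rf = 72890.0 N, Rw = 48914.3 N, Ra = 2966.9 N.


Formula: Rt = Rf + Rw + Ra
Substituting: Rt = 72890.0 + 48914.3 + 2966.9
Result: Rt = 124771.2 N

124771.2 N


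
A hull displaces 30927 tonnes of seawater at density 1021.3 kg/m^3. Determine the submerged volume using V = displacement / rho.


Formula: V = mass / rho
Step 1 — convert tonnes to kg: 30927 t * 1000 = 30927000 kg
Step 2 — V = 30927000 / 1021.3 ≈ 30282 m^3 (5 s.f.)

30282 m^3


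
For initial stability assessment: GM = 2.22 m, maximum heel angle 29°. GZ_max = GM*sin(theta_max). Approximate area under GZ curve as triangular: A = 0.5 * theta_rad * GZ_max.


Formula: GZ_max = GM * sin(theta); Area = 0.5 * theta_rad * GZ_max
Step 1 — GZ_max = 2.22 * sin(29°) = 2.22 * 0.48481 = 1.076278 m
Step 2 — theta_rad = 29 * pi/180 = 0.506145 rad
Step 3 — Area = 0.5 * 0.506145 * 1.076278 ≈ 0.27238 m·rad (5 s.f.)

0.27238 m·rad


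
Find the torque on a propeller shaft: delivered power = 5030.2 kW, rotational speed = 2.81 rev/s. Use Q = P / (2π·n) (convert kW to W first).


Formula: Q = P_W / (2 * pi * n)
Step 1 — P_W = 5030.2 kW * 1000 = 5030200.0 W
Step 2 — 2 * pi * n = 2 * pi * 2.81 = 17.655751
Step 3 — Q = 5030200.0 / 17.655751 ≈ 284900 N·m (5 s.f.)

284900 N·m


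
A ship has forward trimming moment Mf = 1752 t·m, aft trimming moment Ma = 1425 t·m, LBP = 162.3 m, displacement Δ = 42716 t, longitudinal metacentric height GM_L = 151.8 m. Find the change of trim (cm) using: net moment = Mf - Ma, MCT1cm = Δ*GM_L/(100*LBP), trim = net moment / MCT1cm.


Formula: net trimming moment = Mf - Ma; MCT1cm = Δ*GM_L/(100*LBP); trim = net moment / MCT1cm
Step 1 — net trimming moment = 1752 - 1425 = 327 t·m
Step 2 — MCT1cm = 42716 * 151.8 / (100 * 162.3) = 399.5249 t·m/cm
Step 3 — trim = 327 / 399.5249 ≈ 0.81847 cm (5 s.f.)

0.81847 cm


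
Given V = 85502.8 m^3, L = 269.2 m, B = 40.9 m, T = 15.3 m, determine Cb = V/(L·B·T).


Formula: Cb = V / (L * B * T)
Step 1 — L * B * T = 269.2 * 40.9 * 15.3 = 168457.284 m^3
Step 2 — Cb = 85502.8 / 168457.284 ≈ 0.50756 (5 s.f.)

0.50756


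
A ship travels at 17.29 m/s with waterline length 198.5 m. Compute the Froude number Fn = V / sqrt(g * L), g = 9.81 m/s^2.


Formula: Fn = V / sqrt(g * L)
Step 1 — g * L = 9.81 * 198.5 = 1947.285
Step 2 — sqrt(g * L) = sqrt(1947.285) = 44.128052
Step 3 — Fn = 17.29 / 44.128052 ≈ 0.39181 (5 s.f.)

0.39181


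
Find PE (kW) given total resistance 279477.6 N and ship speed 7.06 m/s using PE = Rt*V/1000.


Formula: PE = Rt * V / 1000 (kW)
Step 1 — PE (W) = 279477.6 * 7.06 = 1973111.856 W
Step 2 — PE (kW) = 1973111.856 / 1000 ≈ 1973.1 kW (5 s.f.)

1973.1 kW


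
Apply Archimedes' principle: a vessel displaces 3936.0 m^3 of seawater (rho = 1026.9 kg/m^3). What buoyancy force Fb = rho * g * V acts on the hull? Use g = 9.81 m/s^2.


Formula: Fb = rho * g * V
Substituting: Fb = 1026.9 * 9.81 * 3936.0
Intermediate: 1026.9 * 9.81 = 10073.889
Result: Fb = 10073.889 * 3936.0 ≈ 39651000 N (5 s.f.)

39651000 N


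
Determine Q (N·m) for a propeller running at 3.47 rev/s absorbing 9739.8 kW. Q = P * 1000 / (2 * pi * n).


Formula: Q = P_W / (2 * pi * n)
Step 1 — P_W = 9739.8 kW * 1000 = 9739800.0 W
Step 2 — 2 * pi * n = 2 * pi * 3.47 = 21.802653
Step 3 — Q = 9739800.0 / 21.802653 ≈ 446730 N·m (5 s.f.)

446730 N·m


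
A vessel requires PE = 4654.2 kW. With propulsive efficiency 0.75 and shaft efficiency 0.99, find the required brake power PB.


Formula: PB = PE / (eta_D * eta_S)
Step 1 — combined efficiency = eta_D * eta_S = 0.75 * 0.99 = 0.7425
Step 2 — PB = 4654.2 / 0.7425 ≈ 6268.3 kW (5 s.f.)

6268.3 kW


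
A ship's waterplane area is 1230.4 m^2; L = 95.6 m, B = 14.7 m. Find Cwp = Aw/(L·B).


Formula: Cwp = Aw / (L * B)
Step 1 — L * B = 95.6 * 14.7 = 1405.32 m^2
Step 2 — Cwp = 1230.4 / 1405.32 ≈ 0.87553 (5 s.f.)

0.87553


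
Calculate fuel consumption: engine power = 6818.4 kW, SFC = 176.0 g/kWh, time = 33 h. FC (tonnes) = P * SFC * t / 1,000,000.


Formula: FC (tonnes) = P * SFC * t / 1,000,000
Step 1 — P * SFC * t = 6818.4 * 176.0 * 33 = 39601267.2 g
Step 2 — FC (tonnes) = 39601267.2 / 1,000,000 ≈ 39.601 tonnes (5 s.f.)

39.601 tonnes


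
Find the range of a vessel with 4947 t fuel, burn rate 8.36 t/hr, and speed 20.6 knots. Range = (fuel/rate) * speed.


Formula: endurance = fuel / rate; range = endurance * speed
Step 1 — endurance = 4947 / 8.36 = 591.7464 hours
Step 2 — range = 591.7464 * 20.6 ≈ 12190 nautical miles (5 s.f.)

12190 NM


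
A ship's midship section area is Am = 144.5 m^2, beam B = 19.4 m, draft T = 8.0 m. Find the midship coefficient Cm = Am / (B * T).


Formula: Cm = Am / (B * T)
Step 1 — B * T = 19.4 * 8.0 = 155.2 m^2
Step 2 — Cm = 144.5 / 155.2 ≈ 0.93106 (5 s.f.)

0.93106


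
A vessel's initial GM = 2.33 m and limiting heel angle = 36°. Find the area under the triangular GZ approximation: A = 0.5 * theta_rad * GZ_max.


Formula: GZ_max = GM * sin(theta); Area = 0.5 * theta_rad * GZ_max
Step 1 — GZ_max = 2.33 * sin(36°) = 2.33 * 0.587785 = 1.369539 m
Step 2 — theta_rad = 36 * pi/180 = 0.628319 rad
Step 3 — Area = 0.5 * 0.628319 * 1.369539 ≈ 0.43025 m·rad (5 s.f.)

0.43025 m·rad


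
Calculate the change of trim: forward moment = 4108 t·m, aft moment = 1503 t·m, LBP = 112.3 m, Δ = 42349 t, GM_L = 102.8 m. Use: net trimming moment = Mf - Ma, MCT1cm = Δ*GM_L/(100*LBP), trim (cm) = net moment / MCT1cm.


Formula: net trimming moment = Mf - Ma; MCT1cm = Δ*GM_L/(100*LBP); trim = net moment / MCT1cm
Step 1 — net trimming moment = 4108 - 1503 = 2605 t·m
Step 2 — MCT1cm = 42349 * 102.8 / (100 * 112.3) = 387.6649 t·m/cm
Step 3 — trim = 2605 / 387.6649 ≈ 6.7197 cm (5 s.f.)

6.7197 cm


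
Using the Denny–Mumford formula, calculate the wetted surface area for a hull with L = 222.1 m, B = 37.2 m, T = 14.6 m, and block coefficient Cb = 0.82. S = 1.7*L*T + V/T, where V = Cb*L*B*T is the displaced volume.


Formula: S = 1.7*L*T + V/T with V = Cb*L*B*T, i.e. S = L * (1.7*T + Cb*B)
Step 1 — 1.7*T = 1.7 * 14.6 = 24.82 m
Step 2 — Cb*B = 0.82 * 37.2 = 30.504 m
Step 3 — 1.7*T + Cb*B = 24.82 + 30.504 = 55.324 m
Step 4 — S = 222.1 * 55.324 ≈ 12287 m^2 (5 s.f.)

12287 m^2


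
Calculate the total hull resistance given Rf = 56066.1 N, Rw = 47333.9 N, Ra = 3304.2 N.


Formula: Rt = Rf + Rw + Ra
Substituting: Rt = 56066.1 + 47333.9 + 3304.2
Result: Rt = 106704.2 N

106704.2 N


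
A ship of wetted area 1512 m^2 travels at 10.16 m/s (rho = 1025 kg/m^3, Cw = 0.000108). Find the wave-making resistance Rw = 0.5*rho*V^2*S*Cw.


Formula: Rw = 0.5 * rho * V^2 * S * Cw
Step 1 — V^2 = 10.16^2 = 103.2256
Step 2 — 0.5 * rho * V^2 = 0.5 * 1025 * 103.2256 = 52903.12
Step 3 — Rw = 52903.12 * 1512 * 0.000108 ≈ 8638.9 N (5 s.f.)

8638.9 N


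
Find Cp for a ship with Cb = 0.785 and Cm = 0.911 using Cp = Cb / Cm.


Formula: Cp = Cb / Cm
Substituting: Cp = 0.785 / 0.911
Result: Cp ≈ 0.86169 (5 s.f.)

0.86169


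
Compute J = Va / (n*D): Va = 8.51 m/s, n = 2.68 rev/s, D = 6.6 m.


Formula: J = Va / (n * D)
Step 1 — n * D = 2.68 * 6.6 = 17.688
Step 2 — J = 8.51 / 17.688 ≈ 0.48112 (5 s.f.)

0.48112


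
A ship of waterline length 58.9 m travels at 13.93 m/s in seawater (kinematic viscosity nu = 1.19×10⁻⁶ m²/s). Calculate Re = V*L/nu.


Formula: Re = V * L / nu
Step 1 — V * L = 13.93 * 58.9 = 820.477 m^2/s
Step 2 — Re = 820.477 / 1.19e-6 = 6.89e+08

6.89e+08


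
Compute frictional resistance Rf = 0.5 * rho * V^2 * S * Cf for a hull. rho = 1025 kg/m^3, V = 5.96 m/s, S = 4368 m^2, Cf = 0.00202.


Formula: Rf = 0.5 * rho * V^2 * S * Cf
Step 1 — V^2 = 5.96^2 = 35.5216
Step 2 — 0.5 * rho * V^2 = 0.5 * 1025 * 35.5216 = 18204.82
Step 3 — Rf = 18204.82 * 4368 * 0.00202 ≈ 160630 N (5 s.f.)

160630 N


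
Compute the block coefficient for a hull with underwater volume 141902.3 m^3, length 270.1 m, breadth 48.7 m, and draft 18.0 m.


Formula: Cb = V / (L * B * T)
Step 1 — L * B * T = 270.1 * 48.7 * 18.0 = 236769.66 m^3
Step 2 — Cb = 141902.3 / 236769.66 ≈ 0.59933 (5 s.f.)

0.59933


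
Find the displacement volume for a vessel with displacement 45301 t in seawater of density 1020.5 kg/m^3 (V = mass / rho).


Formula: V = mass / rho
Step 1 — convert tonnes to kg: 45301 t * 1000 = 45301000 kg
Step 2 — V = 45301000 / 1020.5 ≈ 44391 m^3 (5 s.f.)

44391 m^3


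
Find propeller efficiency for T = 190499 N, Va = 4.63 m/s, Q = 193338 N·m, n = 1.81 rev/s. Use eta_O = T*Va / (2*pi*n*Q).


Formula: eta = T * Va / (2 * pi * n * Q)
Step 1 — numerator = T * Va = 190499 * 4.63 = 882010.37
Step 2 — 2 * pi * n = 2 * pi * 1.81 = 11.372565
Step 3 — denominator = 11.372565 * 193338 = 2198748.97
Step 4 — eta = 882010.37 / 2198748.97 ≈ 0.40114 (5 s.f.)

0.40114


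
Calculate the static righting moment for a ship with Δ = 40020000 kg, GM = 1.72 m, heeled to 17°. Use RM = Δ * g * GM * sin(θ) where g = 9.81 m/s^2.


Formula: GZ = GM * sin(theta); RM = disp * g * GZ
Step 1 — GZ = 1.72 * sin(17°) = 1.72 * 0.292372 = 0.50288 m
Step 2 — RM = 40020000 * 9.81 * 0.50288 ≈ 197430000 N·m (5 s.f.)

197430000 N·m


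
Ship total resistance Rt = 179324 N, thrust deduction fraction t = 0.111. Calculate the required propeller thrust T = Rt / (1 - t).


Formula: T = Rt / (1 - t)
Step 1 — (1 - t) = 1 - 0.111 = 0.889
Step 2 — T = 179324 / 0.889 ≈ 201710 N (5 s.f.)

201710 N


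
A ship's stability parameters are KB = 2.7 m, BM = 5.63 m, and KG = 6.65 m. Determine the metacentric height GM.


Formula: GM = KB + BM - KG
Step 1 — KM = KB + BM = 2.7 + 5.63 = 8.33 m
Step 2 — GM = KM - KG = 8.33 - 6.65 = 1.68 m

1.68 m


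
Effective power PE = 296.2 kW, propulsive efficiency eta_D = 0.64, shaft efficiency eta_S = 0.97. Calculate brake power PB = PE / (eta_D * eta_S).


Formula: PB = PE / (eta_D * eta_S)
Step 1 — combined efficiency = eta_D * eta_S = 0.64 * 0.97 = 0.6208
Step 2 — PB = 296.2 / 0.6208 ≈ 477.13 kW (5 s.f.)

477.13 kW


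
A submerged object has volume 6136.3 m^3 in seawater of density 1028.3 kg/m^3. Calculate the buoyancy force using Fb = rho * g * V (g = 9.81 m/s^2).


Formula: Fb = rho * g * V
Substituting: Fb = 1028.3 * 9.81 * 6136.3
Intermediate: 1028.3 * 9.81 = 10087.623
Result: Fb = 10087.623 * 6136.3 ≈ 61901000 N (5 s.f.)

61901000 N


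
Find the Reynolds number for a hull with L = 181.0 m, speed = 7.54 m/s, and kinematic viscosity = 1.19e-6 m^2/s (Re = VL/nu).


Formula: Re = V * L / nu
Step 1 — V * L = 7.54 * 181.0 = 1364.74 m^2/s
Step 2 — Re = 1364.74 / 1.19e-6 = 1.15e+09

1.15e+09


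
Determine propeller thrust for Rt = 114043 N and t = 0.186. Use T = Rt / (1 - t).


Formula: T = Rt / (1 - t)
Step 1 — (1 - t) = 1 - 0.186 = 0.814
Step 2 — T = 114043 / 0.814 ≈ 140100 N (5 s.f.)

140100 N


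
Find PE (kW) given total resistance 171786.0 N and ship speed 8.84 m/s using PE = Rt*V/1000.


Formula: PE = Rt * V / 1000 (kW)
Step 1 — PE (W) = 171786.0 * 8.84 = 1518588.24 W
Step 2 — PE (kW) = 1518588.24 / 1000 ≈ 1518.6 kW (5 s.f.)

1518.6 kW


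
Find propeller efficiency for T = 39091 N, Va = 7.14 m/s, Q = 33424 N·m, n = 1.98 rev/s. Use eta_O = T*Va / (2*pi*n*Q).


Formula: eta = T * Va / (2 * pi * n * Q)
Step 1 — numerator = T * Va = 39091 * 7.14 = 279109.74
Step 2 — 2 * pi * n = 2 * pi * 1.98 = 12.440707
Step 3 — denominator = 12.440707 * 33424 = 415818.19
Step 4 — eta = 279109.74 / 415818.19 ≈ 0.67123 (5 s.f.)

0.67123


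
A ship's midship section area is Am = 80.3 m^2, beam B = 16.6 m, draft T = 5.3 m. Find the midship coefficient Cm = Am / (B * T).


Formula: Cm = Am / (B * T)
Step 1 — B * T = 16.6 * 5.3 = 87.98 m^2
Step 2 — Cm = 80.3 / 87.98 ≈ 0.91271 (5 s.f.)

0.91271


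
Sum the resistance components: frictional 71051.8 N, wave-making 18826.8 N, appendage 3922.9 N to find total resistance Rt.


Formula: Rt = Rf + Rw + Ra
Substituting: Rt = 71051.8 + 18826.8 + 3922.9
Result: Rt = 93801.5 N

93801.5 N


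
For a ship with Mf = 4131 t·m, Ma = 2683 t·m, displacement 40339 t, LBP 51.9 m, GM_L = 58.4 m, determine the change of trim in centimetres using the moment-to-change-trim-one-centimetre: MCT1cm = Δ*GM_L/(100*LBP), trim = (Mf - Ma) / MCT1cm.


Formula: net trimming moment = Mf - Ma; MCT1cm = Δ*GM_L/(100*LBP); trim = net moment / MCT1cm
Step 1 — net trimming moment = 4131 - 2683 = 1448 t·m
Step 2 — MCT1cm = 40339 * 58.4 / (100 * 51.9) = 453.9109 t·m/cm
Step 3 — trim = 1448 / 453.9109 ≈ 3.1901 cm (5 s.f.)

3.1901 cm


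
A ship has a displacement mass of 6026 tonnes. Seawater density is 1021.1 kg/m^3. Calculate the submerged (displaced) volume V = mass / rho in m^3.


Formula: V = mass / rho
Step 1 — convert tonnes to kg: 6026 t * 1000 = 6026000 kg
Step 2 — V = 6026000 / 1021.1 ≈ 5901.5 m^3 (5 s.f.)

5901.5 m^3


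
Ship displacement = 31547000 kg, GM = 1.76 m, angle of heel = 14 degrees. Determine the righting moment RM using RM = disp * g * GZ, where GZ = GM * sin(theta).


Formula: GZ = GM * sin(theta); RM = disp * g * GZ
Step 1 — GZ = 1.76 * sin(14°) = 1.76 * 0.241922 = 0.425783 m
Step 2 — RM = 31547000 * 9.81 * 0.425783 ≈ 131770000 N·m (5 s.f.)

131770000 N·m


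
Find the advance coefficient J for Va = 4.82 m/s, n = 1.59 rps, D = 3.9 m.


Formula: J = Va / (n * D)
Step 1 — n * D = 1.59 * 3.9 = 6.201
Step 2 — J = 4.82 / 6.201 ≈ 0.77729 (5 s.f.)

0.77729


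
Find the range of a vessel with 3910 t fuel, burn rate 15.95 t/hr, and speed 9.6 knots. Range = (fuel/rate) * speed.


Formula: endurance = fuel / rate; range = endurance * speed
Step 1 — endurance = 3910 / 15.95 = 245.1411 hours
Step 2 — range = 245.1411 * 9.6 ≈ 2353.4 nautical miles (5 s.f.)

2353.4 NM


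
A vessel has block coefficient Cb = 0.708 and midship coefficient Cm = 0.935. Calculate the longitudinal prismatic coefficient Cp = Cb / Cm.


Formula: Cp = Cb / Cm
Substituting: Cp = 0.708 / 0.935
Result: Cp ≈ 0.75722 (5 s.f.)

0.75722


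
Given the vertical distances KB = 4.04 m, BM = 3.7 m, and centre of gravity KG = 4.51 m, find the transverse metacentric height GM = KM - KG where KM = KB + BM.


Formula: GM = KB + BM - KG
Step 1 — KM = KB + BM = 4.04 + 3.7 = 7.74 m
Step 2 — GM = KM - KG = 7.74 - 4.51 = 3.23 m

3.23 m


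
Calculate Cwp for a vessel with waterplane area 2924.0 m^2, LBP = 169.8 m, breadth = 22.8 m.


Formula: Cwp = Aw / (L * B)
Step 1 — L * B = 169.8 * 22.8 = 3871.44 m^2
Step 2 — Cwp = 2924.0 / 3871.44 ≈ 0.75527 (5 s.f.)

0.75527


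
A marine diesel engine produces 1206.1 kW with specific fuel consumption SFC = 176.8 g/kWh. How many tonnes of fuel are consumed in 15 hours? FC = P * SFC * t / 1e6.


Formula: FC (tonnes) = P * SFC * t / 1,000,000
Step 1 — P * SFC * t = 1206.1 * 176.8 * 15 = 3198577.2 g
Step 2 — FC (tonnes) = 3198577.2 / 1,000,000 ≈ 3.1986 tonnes (5 s.f.)

3.1986 tonnes


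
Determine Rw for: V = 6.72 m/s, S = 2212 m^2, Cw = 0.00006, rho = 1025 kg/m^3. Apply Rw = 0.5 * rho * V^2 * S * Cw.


Formula: Rw = 0.5 * rho * V^2 * S * Cw
Step 1 — V^2 = 6.72^2 = 45.1584
Step 2 — 0.5 * rho * V^2 = 0.5 * 1025 * 45.1584 = 23143.68
Step 3 — Rw = 23143.68 * 2212 * 0.00006 ≈ 3071.6 N (5 s.f.)

3071.6 N


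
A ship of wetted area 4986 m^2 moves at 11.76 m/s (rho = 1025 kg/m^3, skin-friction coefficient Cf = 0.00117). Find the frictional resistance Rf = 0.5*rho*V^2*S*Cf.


Formula: Rf = 0.5 * rho * V^2 * S * Cf
Step 1 — V^2 = 11.76^2 = 138.2976
Step 2 — 0.5 * rho * V^2 = 0.5 * 1025 * 138.2976 = 70877.52
Step 3 — Rf = 70877.52 * 4986 * 0.00117 ≈ 413470 N (5 s.f.)

413470 N


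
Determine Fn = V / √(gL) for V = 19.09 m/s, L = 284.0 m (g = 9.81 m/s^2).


Formula: Fn = V / sqrt(g * L)
Step 1 — g * L = 9.81 * 284.0 = 2786.04
Step 2 — sqrt(g * L) = sqrt(2786.04) = 52.782952
Step 3 — Fn = 19.09 / 52.782952 ≈ 0.36167 (5 s.f.)

0.36167


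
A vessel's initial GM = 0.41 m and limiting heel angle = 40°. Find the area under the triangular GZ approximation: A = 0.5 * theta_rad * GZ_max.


Formula: GZ_max = GM * sin(theta); Area = 0.5 * theta_rad * GZ_max
Step 1 — GZ_max = 0.41 * sin(40°) = 0.41 * 0.642788 = 0.263543 m
Step 2 — theta_rad = 40 * pi/180 = 0.698132 rad
Step 3 — Area = 0.5 * 0.698132 * 0.263543 ≈ 0.091994 m·rad (5 s.f.)

0.091994 m·rad


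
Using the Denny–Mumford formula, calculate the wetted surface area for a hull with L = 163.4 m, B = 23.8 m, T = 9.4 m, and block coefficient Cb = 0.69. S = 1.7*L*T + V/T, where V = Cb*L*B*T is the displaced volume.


Formula: S = 1.7*L*T + V/T with V = Cb*L*B*T, i.e. S = L * (1.7*T + Cb*B)
Step 1 — 1.7*T = 1.7 * 9.4 = 15.98 m
Step 2 — Cb*B = 0.69 * 23.8 = 16.422 m
Step 3 — 1.7*T + Cb*B = 15.98 + 16.422 = 32.402 m
Step 4 — S = 163.4 * 32.402 ≈ 5294.5 m^2 (5 s.f.)

5294.5 m^2


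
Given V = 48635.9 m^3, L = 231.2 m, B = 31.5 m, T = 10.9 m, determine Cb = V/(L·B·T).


Formula: Cb = V / (L * B * T)
Step 1 — L * B * T = 231.2 * 31.5 * 10.9 = 79382.52 m^3
Step 2 — Cb = 48635.9 / 79382.52 ≈ 0.61268 (5 s.f.)

0.61268


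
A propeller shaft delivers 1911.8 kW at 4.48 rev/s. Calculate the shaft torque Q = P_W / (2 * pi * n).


Formula: Q = P_W / (2 * pi * n)
Step 1 — P_W = 1911.8 kW * 1000 = 1911800.0 W
Step 2 — 2 * pi * n = 2 * pi * 4.48 = 28.14867
Step 3 — Q = 1911800.0 / 28.14867 ≈ 67918 N·m (5 s.f.)

67918 N·m


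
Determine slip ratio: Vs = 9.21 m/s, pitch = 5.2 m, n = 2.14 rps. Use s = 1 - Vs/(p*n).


Formula: s = 1 - Vs / (p * n)
Step 1 — p * n = 5.2 * 2.14 = 11.128
Step 2 — Vs / (p*n) = 9.21 / 11.128 = 0.827642 (6 d.p.)
Step 3 — s = 1 - 0.827642 = 0.172358

0.172358


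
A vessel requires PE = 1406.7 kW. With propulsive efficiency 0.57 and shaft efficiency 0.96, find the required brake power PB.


Formula: PB = PE / (eta_D * eta_S)
Step 1 — combined efficiency = eta_D * eta_S = 0.57 * 0.96 = 0.5472
Step 2 — PB = 1406.7 / 0.5472 ≈ 2570.7 kW (5 s.f.)

2570.7 kW


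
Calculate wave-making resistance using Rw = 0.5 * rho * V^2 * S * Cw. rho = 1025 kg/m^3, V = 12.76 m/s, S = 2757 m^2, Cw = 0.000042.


Formula: Rw = 0.5 * rho * V^2 * S * Cw
Step 1 — V^2 = 12.76^2 = 162.8176
Step 2 — 0.5 * rho * V^2 = 0.5 * 1025 * 162.8176 = 83444.02
Step 3 — Rw = 83444.02 * 2757 * 0.000042 ≈ 9662.3 N (5 s.f.)

9662.3 N


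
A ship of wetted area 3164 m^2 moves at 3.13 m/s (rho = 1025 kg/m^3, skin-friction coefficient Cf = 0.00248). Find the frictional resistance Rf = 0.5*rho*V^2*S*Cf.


Formula: Rf = 0.5 * rho * V^2 * S * Cf
Step 1 — V^2 = 3.13^2 = 9.7969
Step 2 — 0.5 * rho * V^2 = 0.5 * 1025 * 9.7969 = 5020.91125
Step 3 — Rf = 5020.91125 * 3164 * 0.00248 ≈ 39398 N (5 s.f.)

39398 N


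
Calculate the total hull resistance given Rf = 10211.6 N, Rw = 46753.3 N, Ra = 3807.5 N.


Formula: Rt = Rf + Rw + Ra
Substituting: Rt = 10211.6 + 46753.3 + 3807.5
Result: Rt = 60772.4 N

60772.4 N


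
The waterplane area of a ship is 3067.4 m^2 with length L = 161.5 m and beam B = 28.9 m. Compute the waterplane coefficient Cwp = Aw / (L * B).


Formula: Cwp = Aw / (L * B)
Step 1 — L * B = 161.5 * 28.9 = 4667.35 m^2
Step 2 — Cwp = 3067.4 / 4667.35 ≈ 0.65720 (5 s.f.)

0.65720


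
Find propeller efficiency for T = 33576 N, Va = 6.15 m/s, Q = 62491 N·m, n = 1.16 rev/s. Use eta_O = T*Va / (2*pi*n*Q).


Formula: eta = T * Va / (2 * pi * n * Q)
Step 1 — numerator = T * Va = 33576 * 6.15 = 206492.4
Step 2 — 2 * pi * n = 2 * pi * 1.16 = 7.288495
Step 3 — denominator = 7.288495 * 62491 = 455465.34
Step 4 — eta = 206492.4 / 455465.34 ≈ 0.45337 (5 s.f.)

0.45337


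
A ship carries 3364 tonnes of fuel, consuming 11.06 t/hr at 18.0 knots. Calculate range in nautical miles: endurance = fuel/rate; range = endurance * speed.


Formula: endurance = fuel / rate; range = endurance * speed
Step 1 — endurance = 3364 / 11.06 = 304.1591 hours
Step 2 — range = 304.1591 * 18.0 ≈ 5474.9 nautical miles (5 s.f.)

5474.9 NM


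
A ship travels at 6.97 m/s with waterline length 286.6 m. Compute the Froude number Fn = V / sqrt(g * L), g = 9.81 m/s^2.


Formula: Fn = V / sqrt(g * L)
Step 1 — g * L = 9.81 * 286.6 = 2811.546
Step 2 — sqrt(g * L) = sqrt(2811.546) = 53.024013
Step 3 — Fn = 6.97 / 53.024013 ≈ 0.13145 (5 s.f.)

0.13145


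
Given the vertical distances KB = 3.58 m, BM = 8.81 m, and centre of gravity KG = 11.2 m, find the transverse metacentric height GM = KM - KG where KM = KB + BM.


Formula: GM = KB + BM - KG
Step 1 — KM = KB + BM = 3.58 + 8.81 = 12.39 m
Step 2 — GM = KM - KG = 12.39 - 11.2 = 1.19 m

1.19 m


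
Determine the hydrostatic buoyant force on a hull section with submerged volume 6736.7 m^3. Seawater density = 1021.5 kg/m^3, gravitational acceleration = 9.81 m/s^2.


Formula: Fb = rho * g * V
Substituting: Fb = 1021.5 * 9.81 * 6736.7
Intermediate: 1021.5 * 9.81 = 10020.915
Result: Fb = 10020.915 * 6736.7 ≈ 67508000 N (5 s.f.)

67508000 N


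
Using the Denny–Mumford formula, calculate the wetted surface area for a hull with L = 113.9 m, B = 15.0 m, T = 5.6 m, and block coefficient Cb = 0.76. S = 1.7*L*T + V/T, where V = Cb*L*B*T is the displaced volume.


Formula: S = 1.7*L*T + V/T with V = Cb*L*B*T, i.e. S = L * (1.7*T + Cb*B)
Step 1 — 1.7*T = 1.7 * 5.6 = 9.52 m
Step 2 — Cb*B = 0.76 * 15.0 = 11.4 m
Step 3 — 1.7*T + Cb*B = 9.52 + 11.4 = 20.92 m
Step 4 — S = 113.9 * 20.92 ≈ 2382.8 m^2 (5 s.f.)

2382.8 m^2


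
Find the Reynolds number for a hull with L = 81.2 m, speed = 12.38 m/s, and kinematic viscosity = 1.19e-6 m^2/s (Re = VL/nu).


Formula: Re = V * L / nu
Step 1 — V * L = 12.38 * 81.2 = 1005.256 m^2/s
Step 2 — Re = 1005.256 / 1.19e-6 = 8.45e+08

8.45e+08


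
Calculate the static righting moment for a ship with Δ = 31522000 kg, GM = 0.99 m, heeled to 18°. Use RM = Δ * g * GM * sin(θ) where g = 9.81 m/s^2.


Formula: GZ = GM * sin(theta); RM = disp * g * GZ
Step 1 — GZ = 0.99 * sin(18°) = 0.99 * 0.309017 = 0.305927 m
Step 2 — RM = 31522000 * 9.81 * 0.305927 ≈ 94602000 N·m (5 s.f.)

94602000 N·m


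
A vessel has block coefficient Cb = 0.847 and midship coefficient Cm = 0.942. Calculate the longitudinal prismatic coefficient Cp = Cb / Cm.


Formula: Cp = Cb / Cm
Substituting: Cp = 0.847 / 0.942
Result: Cp ≈ 0.89915 (5 s.f.)

0.89915


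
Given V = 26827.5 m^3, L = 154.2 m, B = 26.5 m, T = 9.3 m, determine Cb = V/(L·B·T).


Formula: Cb = V / (L * B * T)
Step 1 — L * B * T = 154.2 * 26.5 * 9.3 = 38002.59 m^3
Step 2 — Cb = 26827.5 / 38002.59 ≈ 0.70594 (5 s.f.)

0.70594


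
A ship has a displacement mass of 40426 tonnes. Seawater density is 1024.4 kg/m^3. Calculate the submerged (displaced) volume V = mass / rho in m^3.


Formula: V = mass / rho
Step 1 — convert tonnes to kg: 40426 t * 1000 = 40426000 kg
Step 2 — V = 40426000 / 1024.4 ≈ 39463 m^3 (5 s.f.)

39463 m^3


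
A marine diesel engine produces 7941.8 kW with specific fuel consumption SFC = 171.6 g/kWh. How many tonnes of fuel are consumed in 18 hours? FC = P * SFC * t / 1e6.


Formula: FC (tonnes) = P * SFC * t / 1,000,000
Step 1 — P * SFC * t = 7941.8 * 171.6 * 18 = 24530631.84 g
Step 2 — FC (tonnes) = 24530631.84 / 1,000,000 ≈ 24.531 tonnes (5 s.f.)

24.531 tonnes


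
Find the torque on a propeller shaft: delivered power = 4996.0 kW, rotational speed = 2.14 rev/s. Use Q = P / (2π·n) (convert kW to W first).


Formula: Q = P_W / (2 * pi * n)
Step 1 — P_W = 4996.0 kW * 1000 = 4996000.0 W
Step 2 — 2 * pi * n = 2 * pi * 2.14 = 13.446017
Step 3 — Q = 4996000.0 / 13.446017 ≈ 371560 N·m (5 s.f.)

371560 N·m


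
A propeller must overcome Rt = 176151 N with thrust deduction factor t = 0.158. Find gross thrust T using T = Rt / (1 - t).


Formula: T = Rt / (1 - t)
Step 1 — (1 - t) = 1 - 0.158 = 0.842
Step 2 — T = 176151 / 0.842 ≈ 209210 N (5 s.f.)

209210 N


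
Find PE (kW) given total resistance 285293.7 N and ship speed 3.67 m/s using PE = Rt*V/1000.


Formula: PE = Rt * V / 1000 (kW)
Step 1 — PE (W) = 285293.7 * 3.67 = 1047027.879 W
Step 2 — PE (kW) = 1047027.879 / 1000 ≈ 1047.0 kW (5 s.f.)

1047.0 kW


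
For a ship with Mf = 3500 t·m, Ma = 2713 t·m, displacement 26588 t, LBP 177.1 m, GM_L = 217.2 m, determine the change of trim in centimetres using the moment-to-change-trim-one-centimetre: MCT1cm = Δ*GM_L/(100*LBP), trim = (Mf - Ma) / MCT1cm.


Formula: net trimming moment = Mf - Ma; MCT1cm = Δ*GM_L/(100*LBP); trim = net moment / MCT1cm
Step 1 — net trimming moment = 3500 - 2713 = 787 t·m
Step 2 — MCT1cm = 26588 * 217.2 / (100 * 177.1) = 326.0821 t·m/cm
Step 3 — trim = 787 / 326.0821 ≈ 2.4135 cm (5 s.f.)

2.4135 cm


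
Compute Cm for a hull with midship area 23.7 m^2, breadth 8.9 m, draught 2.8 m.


Formula: Cm = Am / (B * T)
Step 1 — B * T = 8.9 * 2.8 = 24.92 m^2
Step 2 — Cm = 23.7 / 24.92 ≈ 0.95104 (5 s.f.)

0.95104


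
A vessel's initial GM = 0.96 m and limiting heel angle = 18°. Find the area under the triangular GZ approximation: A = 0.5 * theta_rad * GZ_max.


Formula: GZ_max = GM * sin(theta); Area = 0.5 * theta_rad * GZ_max
Step 1 — GZ_max = 0.96 * sin(18°) = 0.96 * 0.309017 = 0.296656 m
Step 2 — theta_rad = 18 * pi/180 = 0.314159 rad
Step 3 — Area = 0.5 * 0.314159 * 0.296656 ≈ 0.046599 m·rad (5 s.f.)

0.046599 m·rad


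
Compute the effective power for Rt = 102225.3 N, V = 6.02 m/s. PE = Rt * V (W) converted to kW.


Formula: PE = Rt * V / 1000 (kW)
Step 1 — PE (W) = 102225.3 * 6.02 = 615396.306 W
Step 2 — PE (kW) = 615396.306 / 1000 ≈ 615.40 kW (5 s.f.)

615.40 kW


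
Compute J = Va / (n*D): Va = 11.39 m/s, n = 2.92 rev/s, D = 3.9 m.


Formula: J = Va / (n * D)
Step 1 — n * D = 2.92 * 3.9 = 11.388
Step 2 — J = 11.39 / 11.388 ≈ 1.0002 (5 s.f.)

1.0002


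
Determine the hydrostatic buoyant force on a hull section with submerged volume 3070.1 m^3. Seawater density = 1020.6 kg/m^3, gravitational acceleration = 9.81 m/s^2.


Formula: Fb = rho * g * V
Substituting: Fb = 1020.6 * 9.81 * 3070.1
Intermediate: 1020.6 * 9.81 = 10012.086
Result: Fb = 10012.086 * 3070.1 ≈ 30738000 N (5 s.f.)

30738000 N


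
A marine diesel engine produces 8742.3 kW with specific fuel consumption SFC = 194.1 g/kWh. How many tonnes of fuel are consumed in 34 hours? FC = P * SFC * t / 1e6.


Formula: FC (tonnes) = P * SFC * t / 1,000,000
Step 1 — P * SFC * t = 8742.3 * 194.1 * 34 = 57693934.62 g
Step 2 — FC (tonnes) = 57693934.62 / 1,000,000 ≈ 57.694 tonnes (5 s.f.)

57.694 tonnes


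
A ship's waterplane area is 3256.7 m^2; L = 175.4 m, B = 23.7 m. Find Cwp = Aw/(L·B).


Formula: Cwp = Aw / (L * B)
Step 1 — L * B = 175.4 * 23.7 = 4156.98 m^2
Step 2 — Cwp = 3256.7 / 4156.98 ≈ 0.78343 (5 s.f.)

0.78343


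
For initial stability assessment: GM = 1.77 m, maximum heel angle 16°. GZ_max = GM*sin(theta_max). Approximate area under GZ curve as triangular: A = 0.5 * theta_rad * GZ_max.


Formula: GZ_max = GM * sin(theta); Area = 0.5 * theta_rad * GZ_max
Step 1 — GZ_max = 1.77 * sin(16°) = 1.77 * 0.275637 = 0.487877 m
Step 2 — theta_rad = 16 * pi/180 = 0.279253 rad
Step 3 — Area = 0.5 * 0.279253 * 0.487877 ≈ 0.068121 m·rad (5 s.f.)

0.068121 m·rad


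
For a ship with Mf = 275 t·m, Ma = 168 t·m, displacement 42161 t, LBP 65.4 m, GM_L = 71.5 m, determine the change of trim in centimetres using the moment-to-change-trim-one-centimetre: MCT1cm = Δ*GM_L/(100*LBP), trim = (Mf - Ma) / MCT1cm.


Formula: net trimming moment = Mf - Ma; MCT1cm = Δ*GM_L/(100*LBP); trim = net moment / MCT1cm
Step 1 — net trimming moment = 275 - 168 = 107 t·m
Step 2 — MCT1cm = 42161 * 71.5 / (100 * 65.4) = 460.9345 t·m/cm
Step 3 — trim = 107 / 460.9345 ≈ 0.23214 cm (5 s.f.)

0.23214 cm


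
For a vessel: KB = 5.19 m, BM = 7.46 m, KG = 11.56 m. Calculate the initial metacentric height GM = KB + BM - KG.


Formula: GM = KB + BM - KG
Step 1 — KM = KB + BM = 5.19 + 7.46 = 12.65 m
Step 2 — GM = KM - KG = 12.65 - 11.56 = 1.09 m

1.09 m


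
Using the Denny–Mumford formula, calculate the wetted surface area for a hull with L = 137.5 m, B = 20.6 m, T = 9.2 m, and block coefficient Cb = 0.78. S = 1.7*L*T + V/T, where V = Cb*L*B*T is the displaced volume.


Formula: S = 1.7*L*T + V/T with V = Cb*L*B*T, i.e. S = L * (1.7*T + Cb*B)
Step 1 — 1.7*T = 1.7 * 9.2 = 15.64 m
Step 2 — Cb*B = 0.78 * 20.6 = 16.068 m
Step 3 — 1.7*T + Cb*B = 15.64 + 16.068 = 31.708 m
Step 4 — S = 137.5 * 31.708 ≈ 4359.8 m^2 (5 s.f.)

4359.8 m^2


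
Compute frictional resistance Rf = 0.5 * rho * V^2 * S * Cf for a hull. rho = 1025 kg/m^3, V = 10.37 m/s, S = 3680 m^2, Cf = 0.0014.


Formula: Rf = 0.5 * rho * V^2 * S * Cf
Step 1 — V^2 = 10.37^2 = 107.5369
Step 2 — 0.5 * rho * V^2 = 0.5 * 1025 * 107.5369 = 55112.66125
Step 3 — Rf = 55112.66125 * 3680 * 0.0014 ≈ 283940 N (5 s.f.)

283940 N
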